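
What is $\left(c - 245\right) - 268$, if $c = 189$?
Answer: $-324$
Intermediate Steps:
$\left(c - 245\right) - 268 = \left(189 - 245\right) - 268 = -56 - 268 = -324$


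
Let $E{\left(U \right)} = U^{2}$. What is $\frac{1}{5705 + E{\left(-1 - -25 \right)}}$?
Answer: $\frac{1}{6281} \approx 0.00015921$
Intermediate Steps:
$\frac{1}{5705 + E{\left(-1 - -25 \right)}} = \frac{1}{5705 + \left(-1 - -25\right)^{2}} = \frac{1}{5705 + \left(-1 + 25\right)^{2}} = \frac{1}{5705 + 24^{2}} = \frac{1}{5705 + 576} = \frac{1}{6281}$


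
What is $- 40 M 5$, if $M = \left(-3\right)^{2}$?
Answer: $-1800$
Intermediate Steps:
$M = 9$
$- 40 M 5 = \left(-40\right) 9 \cdot 5 = \left(-360\right) 5 = -1800$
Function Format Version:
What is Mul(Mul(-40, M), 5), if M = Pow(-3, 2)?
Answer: -1800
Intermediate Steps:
M = 9
Mul(Mul(-40, M), 5) = Mul(Mul(-40, 9), 5) = Mul(-360, 5) = -1800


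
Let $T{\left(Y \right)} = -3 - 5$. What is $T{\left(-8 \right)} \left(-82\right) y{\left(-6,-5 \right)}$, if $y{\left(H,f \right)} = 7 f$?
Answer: $-22960$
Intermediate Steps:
$T{\left(Y \right)} = -8$ ($T{\left(Y \right)} = -3 - 5 = -8$)
$T{\left(-8 \right)} \left(-82\right) y{\left(-6,-5 \right)} = \left(-8\right) \left(-82\right) 7 \left(-5\right) = 656 \left(-35\right) = -22960$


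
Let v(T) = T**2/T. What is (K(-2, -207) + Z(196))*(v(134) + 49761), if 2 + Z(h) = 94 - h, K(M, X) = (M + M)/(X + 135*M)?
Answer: -2474991580/477 ≈ -5.1887e+6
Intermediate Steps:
K(M, X) = 2*M/(X + 135*M) (K(M, X) = (2*M)/(X + 135*M) = 2*M/(X + 135*M))
v(T) = T
Z(h) = 92 - h (Z(h) = -2 + (94 - h) = 92 - h)
(K(-2, -207) + Z(196))*(v(134) + 49761) = (2*(-2)/(-207 + 135*(-2)) + (92 - 1*196))*(134 + 49761) = (2*(-2)/(-207 - 270) + (92 - 196))*49895 = (2*(-2)/(-477) - 104)*49895 = (2*(-2)*(-1/477) - 104)*49895 = (4/477 - 104)*49895 = -49604/477*49895 = -2474991580/477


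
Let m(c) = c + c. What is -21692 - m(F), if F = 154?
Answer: -22000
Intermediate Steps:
m(c) = 2*c
-21692 - m(F) = -21692 - 2*154 = -21692 - 1*308 = -21692 - 308 = -22000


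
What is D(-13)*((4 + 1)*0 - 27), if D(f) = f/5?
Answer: 351/5 ≈ 70.200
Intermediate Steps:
D(f) = f/5 (D(f) = f*(1/5) = f/5)
D(-13)*((4 + 1)*0 - 27) = ((1/5)*(-13))*((4 + 1)*0 - 27) = -13*(5*0 - 27)/5 = -13*(0 - 27)/5 = -13/5*(-27) = 351/5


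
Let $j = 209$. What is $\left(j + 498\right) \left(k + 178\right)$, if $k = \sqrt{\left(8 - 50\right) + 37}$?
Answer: $125846 + 707 i \sqrt{5} \approx 1.2585 \cdot 10^{5} + 1580.9 i$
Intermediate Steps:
$k = i \sqrt{5}$ ($k = \sqrt{-42 + 37} = \sqrt{-5} = i \sqrt{5} \approx 2.2361 i$)
$\left(j + 498\right) \left(k + 178\right) = \left(209 + 498\right) \left(i \sqrt{5} + 178\right) = 707 \left(178 + i \sqrt{5}\right) = 125846 + 707 i \sqrt{5}$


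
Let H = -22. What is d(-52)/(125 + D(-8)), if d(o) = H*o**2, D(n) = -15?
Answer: -2704/5 ≈ -540.80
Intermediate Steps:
d(o) = -22*o**2
d(-52)/(125 + D(-8)) = (-22*(-52)**2)/(125 - 15) = (-22*2704)/110 = (1/110)*(-59488) = -2704/5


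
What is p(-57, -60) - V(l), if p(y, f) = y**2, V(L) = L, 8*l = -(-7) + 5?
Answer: 6495/2 ≈ 3247.5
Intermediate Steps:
l = 3/2 (l = (-(-7) + 5)/8 = (-7*(-1) + 5)/8 = (7 + 5)/8 = (1/8)*12 = 3/2 ≈ 1.5000)
p(-57, -60) - V(l) = (-57)**2 - 1*3/2 = 3249 - 3/2 = 6495/2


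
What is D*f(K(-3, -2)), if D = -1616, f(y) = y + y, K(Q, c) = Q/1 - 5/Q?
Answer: 12928/3 ≈ 4309.3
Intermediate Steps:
K(Q, c) = Q - 5/Q (K(Q, c) = Q*1 - 5/Q = Q - 5/Q)
f(y) = 2*y
D*f(K(-3, -2)) = -3232*(-3 - 5/(-3)) = -3232*(-3 - 5*(-⅓)) = -3232*(-3 + 5/3) = -3232*(-4)/3 = -1616*(-8/3) = 12928/3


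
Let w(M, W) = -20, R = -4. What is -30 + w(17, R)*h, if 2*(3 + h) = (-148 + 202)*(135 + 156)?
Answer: -157110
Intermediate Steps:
h = 7854 (h = -3 + ((-148 + 202)*(135 + 156))/2 = -3 + (54*291)/2 = -3 + (½)*15714 = -3 + 7857 = 7854)
-30 + w(17, R)*h = -30 - 20*7854 = -30 - 157080 = -157110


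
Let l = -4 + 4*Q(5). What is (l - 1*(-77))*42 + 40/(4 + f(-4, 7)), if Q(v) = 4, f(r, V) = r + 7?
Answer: 26206/7 ≈ 3743.7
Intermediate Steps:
f(r, V) = 7 + r
l = 12 (l = -4 + 4*4 = -4 + 16 = 12)
(l - 1*(-77))*42 + 40/(4 + f(-4, 7)) = (12 - 1*(-77))*42 + 40/(4 + (7 - 4)) = (12 + 77)*42 + 40/(4 + 3) = 89*42 + 40/7 = 3738 + 40*(⅐) = 3738 + 40/7 = 26206/7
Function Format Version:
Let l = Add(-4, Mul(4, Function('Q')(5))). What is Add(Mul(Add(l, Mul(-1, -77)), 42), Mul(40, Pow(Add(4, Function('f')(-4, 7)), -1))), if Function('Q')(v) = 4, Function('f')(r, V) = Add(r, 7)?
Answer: Rational(26206, 7) ≈ 3743.7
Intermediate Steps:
Function('f')(r, V) = Add(7, r)
l = 12 (l = Add(-4, Mul(4, 4)) = Add(-4, 16) = 12)
Add(Mul(Add(l, Mul(-1, -77)), 42), Mul(40, Pow(Add(4, Function('f')(-4, 7)), -1))) = Add(Mul(Add(12, Mul(-1, -77)), 42), Mul(40, Pow(Add(4, Add(7, -4)), -1))) = Add(Mul(Add(12, 77), 42), Mul(40, Pow(Add(4, 3), -1))) = Add(Mul(89, 42), Mul(40, Pow(7, -1))) = Add(3738, Mul(40, Rational(1, 7))) = Add(3738, Rational(40, 7)) = Rational(26206, 7)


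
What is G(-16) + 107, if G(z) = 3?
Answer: 110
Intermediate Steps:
G(-16) + 107 = 3 + 107 = 110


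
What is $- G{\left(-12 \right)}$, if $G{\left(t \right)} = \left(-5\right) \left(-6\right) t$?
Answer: $360$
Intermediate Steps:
$G{\left(t \right)} = 30 t$
$- G{\left(-12 \right)} = - 30 \left(-12\right) = \left(-1\right) \left(-360\right) = 360$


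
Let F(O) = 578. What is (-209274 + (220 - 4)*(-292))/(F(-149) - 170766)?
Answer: 136173/85094 ≈ 1.6003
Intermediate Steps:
(-209274 + (220 - 4)*(-292))/(F(-149) - 170766) = (-209274 + (220 - 4)*(-292))/(578 - 170766) = (-209274 + 216*(-292))/(-170188) = (-209274 - 63072)*(-1/170188) = -272346*(-1/170188) = 136173/85094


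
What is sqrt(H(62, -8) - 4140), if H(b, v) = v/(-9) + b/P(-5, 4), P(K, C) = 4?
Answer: 5*I*sqrt(5938)/6 ≈ 64.215*I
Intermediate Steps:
H(b, v) = -v/9 + b/4 (H(b, v) = v/(-9) + b/4 = v*(-1/9) + b*(1/4) = -v/9 + b/4)
sqrt(H(62, -8) - 4140) = sqrt((-1/9*(-8) + (1/4)*62) - 4140) = sqrt((8/9 + 31/2) - 4140) = sqrt(295/18 - 4140) = sqrt(-74225/18) = 5*I*sqrt(5938)/6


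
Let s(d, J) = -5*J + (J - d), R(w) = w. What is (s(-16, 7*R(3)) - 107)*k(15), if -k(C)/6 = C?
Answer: 15750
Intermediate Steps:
k(C) = -6*C
s(d, J) = -d - 4*J
(s(-16, 7*R(3)) - 107)*k(15) = ((-1*(-16) - 28*3) - 107)*(-6*15) = ((16 - 4*21) - 107)*(-90) = ((16 - 84) - 107)*(-90) = (-68 - 107)*(-90) = -175*(-90) = 15750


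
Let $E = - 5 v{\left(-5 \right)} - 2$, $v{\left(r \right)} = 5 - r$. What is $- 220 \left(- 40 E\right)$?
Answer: $-457600$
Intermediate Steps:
$E = -52$ ($E = - 5 \left(5 - -5\right) - 2 = - 5 \left(5 + 5\right) - 2 = \left(-5\right) 10 - 2 = -50 - 2 = -52$)
$- 220 \left(- 40 E\right) = - 220 \left(\left(-40\right) \left(-52\right)\right) = \left(-220\right) 2080 = -457600$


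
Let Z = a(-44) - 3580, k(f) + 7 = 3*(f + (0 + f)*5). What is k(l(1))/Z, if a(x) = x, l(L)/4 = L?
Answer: -65/3624 ≈ -0.017936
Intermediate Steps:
l(L) = 4*L
k(f) = -7 + 18*f (k(f) = -7 + 3*(f + (0 + f)*5) = -7 + 3*(f + f*5) = -7 + 3*(f + 5*f) = -7 + 3*(6*f) = -7 + 18*f)
Z = -3624 (Z = -44 - 3580 = -3624)
k(l(1))/Z = (-7 + 18*(4*1))/(-3624) = (-7 + 18*4)*(-1/3624) = (-7 + 72)*(-1/3624) = 65*(-1/3624) = -65/3624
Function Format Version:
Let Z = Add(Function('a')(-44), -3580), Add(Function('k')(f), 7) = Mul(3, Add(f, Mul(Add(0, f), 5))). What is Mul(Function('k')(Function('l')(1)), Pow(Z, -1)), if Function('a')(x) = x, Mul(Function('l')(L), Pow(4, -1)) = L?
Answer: Rational(-65, 3624) ≈ -0.017936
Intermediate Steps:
Function('l')(L) = Mul(4, L)
Function('k')(f) = Add(-7, Mul(18, f)) (Function('k')(f) = Add(-7, Mul(3, Add(f, Mul(Add(0, f), 5)))) = Add(-7, Mul(3, Add(f, Mul(f, 5)))) = Add(-7, Mul(3, Add(f, Mul(5, f)))) = Add(-7, Mul(3, Mul(6, f))) = Add(-7, Mul(18, f)))
Z = -3624 (Z = Add(-44, -3580) = -3624)
Mul(Function('k')(Function('l')(1)), Pow(Z, -1)) = Mul(Add(-7, Mul(18, Mul(4, 1))), Pow(-3624, -1)) = Mul(Add(-7, Mul(18, 4)), Rational(-1, 3624)) = Mul(Add(-7, 72), Rational(-1, 3624)) = Mul(65, Rational(-1, 3624)) = Rational(-65, 3624)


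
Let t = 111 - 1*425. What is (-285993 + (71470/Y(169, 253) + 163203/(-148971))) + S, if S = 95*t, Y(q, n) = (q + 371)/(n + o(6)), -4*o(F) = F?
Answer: -1515236742859/5362956 ≈ -2.8254e+5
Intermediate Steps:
o(F) = -F/4
Y(q, n) = (371 + q)/(-3/2 + n) (Y(q, n) = (q + 371)/(n - ¼*6) = (371 + q)/(n - 3/2) = (371 + q)/(-3/2 + n))
t = -314 (t = 111 - 425 = -314)
S = -29830 (S = 95*(-314) = -29830)
(-285993 + (71470/Y(169, 253) + 163203/(-148971))) + S = (-285993 + (71470/((2*(371 + 169)/(-3 + 2*253))) + 163203/(-148971))) - 29830 = (-285993 + (71470/((2*540/(-3 + 506))) + 163203*(-1/148971))) - 29830 = (-285993 + (71470/((2*540/503)) - 54401/49657)) - 29830 = (-285993 + (71470/((2*(1/503)*540)) - 54401/49657)) - 29830 = (-285993 + (71470/(1080/503) - 54401/49657)) - 29830 = (-285993 + (71470*(503/1080) - 54401/49657)) - 29830 = (-285993 + (3594941/108 - 54401/49657)) - 29830 = (-285993 + 178508109929/5362956) - 29830 = -1355259765379/5362956 - 29830 = -1515236742859/5362956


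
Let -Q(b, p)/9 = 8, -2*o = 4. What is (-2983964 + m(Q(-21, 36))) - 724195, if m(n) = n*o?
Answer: -3708015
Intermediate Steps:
o = -2 (o = -½*4 = -2)
Q(b, p) = -72 (Q(b, p) = -9*8 = -72)
m(n) = -2*n (m(n) = n*(-2) = -2*n)
(-2983964 + m(Q(-21, 36))) - 724195 = (-2983964 - 2*(-72)) - 724195 = (-2983964 + 144) - 724195 = -2983820 - 724195 = -3708015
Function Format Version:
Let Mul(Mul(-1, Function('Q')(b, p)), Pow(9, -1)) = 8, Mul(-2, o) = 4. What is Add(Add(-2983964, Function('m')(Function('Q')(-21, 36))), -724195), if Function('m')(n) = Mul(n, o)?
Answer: -3708015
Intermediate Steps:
o = -2 (o = Mul(Rational(-1, 2), 4) = -2)
Function('Q')(b, p) = -72 (Function('Q')(b, p) = Mul(-9, 8) = -72)
Function('m')(n) = Mul(-2, n) (Function('m')(n) = Mul(n, -2) = Mul(-2, n))
Add(Add(-2983964, Function('m')(Function('Q')(-21, 36))), -724195) = Add(Add(-2983964, Mul(-2, -72)), -724195) = Add(Add(-2983964, 144), -724195) = Add(-2983820, -724195) = -3708015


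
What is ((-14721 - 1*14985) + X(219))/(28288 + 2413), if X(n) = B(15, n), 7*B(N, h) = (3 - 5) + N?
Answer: -207929/214907 ≈ -0.96753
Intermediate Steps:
B(N, h) = -2/7 + N/7 (B(N, h) = ((3 - 5) + N)/7 = (-2 + N)/7 = -2/7 + N/7)
X(n) = 13/7 (X(n) = -2/7 + (⅐)*15 = -2/7 + 15/7 = 13/7)
((-14721 - 1*14985) + X(219))/(28288 + 2413) = ((-14721 - 1*14985) + 13/7)/(28288 + 2413) = ((-14721 - 14985) + 13/7)/30701 = (-29706 + 13/7)*(1/30701) = -207929/7*1/30701 = -207929/214907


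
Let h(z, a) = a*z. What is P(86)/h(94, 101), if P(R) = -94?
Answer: -1/101 ≈ -0.0099010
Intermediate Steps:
P(86)/h(94, 101) = -94/(101*94) = -94/9494 = -94*1/9494 = -1/101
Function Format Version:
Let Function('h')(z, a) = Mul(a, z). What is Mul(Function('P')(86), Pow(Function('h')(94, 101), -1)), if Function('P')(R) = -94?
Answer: Rational(-1, 101) ≈ -0.0099010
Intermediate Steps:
Mul(Function('P')(86), Pow(Function('h')(94, 101), -1)) = Mul(-94, Pow(Mul(101, 94), -1)) = Mul(-94, Pow(9494, -1)) = Mul(-94, Rational(1, 9494)) = Rational(-1, 101)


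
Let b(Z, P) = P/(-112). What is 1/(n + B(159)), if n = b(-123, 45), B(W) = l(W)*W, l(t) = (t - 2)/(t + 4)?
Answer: 18256/2788521 ≈ 0.0065468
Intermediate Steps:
l(t) = (-2 + t)/(4 + t)
B(W) = W*(-2 + W)/(4 + W) (B(W) = ((-2 + W)/(4 + W))*W = W*(-2 + W)/(4 + W))
b(Z, P) = -P/112 (b(Z, P) = P*(-1/112) = -P/112)
n = -45/112 (n = -1/112*45 = -45/112 ≈ -0.40179)
1/(n + B(159)) = 1/(-45/112 + 159*(-2 + 159)/(4 + 159)) = 1/(-45/112 + 159*157/163) = 1/(-45/112 + 159*(1/163)*157) = 1/(-45/112 + 24963/163) = 1/(2788521/18256) = 18256/2788521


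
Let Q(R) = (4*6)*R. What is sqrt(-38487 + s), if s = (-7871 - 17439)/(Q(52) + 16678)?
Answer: 2*I*sqrt(772995193367)/8963 ≈ 196.18*I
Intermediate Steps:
Q(R) = 24*R
s = -12655/8963 (s = (-7871 - 17439)/(24*52 + 16678) = -25310/(1248 + 16678) = -25310/17926 = -25310*1/17926 = -12655/8963 ≈ -1.4119)
sqrt(-38487 + s) = sqrt(-38487 - 12655/8963) = sqrt(-344971636/8963) = 2*I*sqrt(772995193367)/8963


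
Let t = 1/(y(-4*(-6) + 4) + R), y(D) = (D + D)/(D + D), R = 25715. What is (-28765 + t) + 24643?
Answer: -106001351/25716 ≈ -4122.0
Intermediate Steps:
y(D) = 1 (y(D) = (2*D)/((2*D)) = (2*D)*(1/(2*D)) = 1)
t = 1/25716 (t = 1/(1 + 25715) = 1/25716 ≈ 3.8886e-5)
(-28765 + t) + 24643 = (-28765 + 1/25716) + 24643 = -739720739/25716 + 24643 = -106001351/25716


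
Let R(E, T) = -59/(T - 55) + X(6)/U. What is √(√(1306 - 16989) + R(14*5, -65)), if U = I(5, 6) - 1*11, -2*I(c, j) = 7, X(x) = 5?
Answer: √(444570 + 3027600*I*√15683)/1740 ≈ 7.9177 + 7.9084*I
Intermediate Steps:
I(c, j) = -7/2 (I(c, j) = -½*7 = -7/2)
U = -29/2 (U = -7/2 - 1*11 = -7/2 - 11 = -29/2 ≈ -14.500)
R(E, T) = -10/29 - 59/(-55 + T) (R(E, T) = -59/(T - 55) + 5/(-29/2) = -59/(-55 + T) + 5*(-2/29) = -59/(-55 + T) - 10/29 = -10/29 - 59/(-55 + T))
√(√(1306 - 16989) + R(14*5, -65)) = √(√(1306 - 16989) + (-1161 - 10*(-65))/(29*(-55 - 65))) = √(√(-15683) + (1/29)*(-1161 + 650)/(-120)) = √(I*√15683 + (1/29)*(-1/120)*(-511)) = √(I*√15683 + 511/3480) = √(511/3480 + I*√15683)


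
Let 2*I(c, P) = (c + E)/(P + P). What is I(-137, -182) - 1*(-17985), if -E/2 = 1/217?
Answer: 218556007/12152 ≈ 17985.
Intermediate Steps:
E = -2/217 ≈ -0.0092166
I(c, P) = (-2/217 + c)/(4*P) (I(c, P) = ((c - 2/217)/(P + P))/2 = ((-2/217 + c)/((2*P)))/2 = ((-2/217 + c)*(1/(2*P)))/2 = ((-2/217 + c)/(2*P))/2 = (-2/217 + c)/(4*P))
I(-137, -182) - 1*(-17985) = (1/868)*(-2 + 217*(-137))/(-182) - 1*(-17985) = (1/868)*(-1/182)*(-2 - 29729) + 17985 = (1/868)*(-1/182)*(-29731) + 17985 = 2287/12152 + 17985 = 218556007/12152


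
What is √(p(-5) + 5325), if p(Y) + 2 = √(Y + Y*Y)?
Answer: √(5323 + 2*√5) ≈ 72.990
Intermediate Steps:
p(Y) = -2 + √(Y + Y²) (p(Y) = -2 + √(Y + Y*Y) = -2 + √(Y + Y²))
√(p(-5) + 5325) = √((-2 + √(-5*(1 - 5))) + 5325) = √((-2 + √(-5*(-4))) + 5325) = √((-2 + √20) + 5325) = √((-2 + 2*√5) + 5325) = √(5323 + 2*√5)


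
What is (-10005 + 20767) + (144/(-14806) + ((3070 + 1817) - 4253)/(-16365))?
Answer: 1303811450608/121150095 ≈ 10762.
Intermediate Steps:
(-10005 + 20767) + (144/(-14806) + ((3070 + 1817) - 4253)/(-16365)) = 10762 + (144*(-1/14806) + (4887 - 4253)*(-1/16365)) = 10762 + (-72/7403 + 634*(-1/16365)) = 10762 + (-72/7403 - 634/16365) = 10762 - 5871782/121150095 = 1303811450608/121150095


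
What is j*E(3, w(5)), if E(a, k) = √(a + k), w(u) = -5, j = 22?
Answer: 22*I*√2 ≈ 31.113*I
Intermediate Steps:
j*E(3, w(5)) = 22*√(3 - 5) = 22*√(-2) = 22*(I*√2) = 22*I*√2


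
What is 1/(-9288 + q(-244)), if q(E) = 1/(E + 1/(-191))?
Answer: -46605/432867431 ≈ -0.00010767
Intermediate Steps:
q(E) = 1/(-1/191 + E) (q(E) = 1/(E - 1/191) = 1/(-1/191 + E))
1/(-9288 + q(-244)) = 1/(-9288 + 191/(-1 + 191*(-244))) = 1/(-9288 + 191/(-1 - 46604)) = 1/(-9288 + 191/(-46605)) = 1/(-9288 + 191*(-1/46605)) = 1/(-9288 - 191/46605) = 1/(-432867431/46605) = -46605/432867431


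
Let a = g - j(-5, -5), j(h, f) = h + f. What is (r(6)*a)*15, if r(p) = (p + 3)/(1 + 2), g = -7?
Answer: 135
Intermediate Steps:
j(h, f) = f + h
r(p) = 1 + p/3 (r(p) = (3 + p)/3 = (3 + p)*(⅓) = 1 + p/3)
a = 3 (a = -7 - (-5 - 5) = -7 - 1*(-10) = -7 + 10 = 3)
(r(6)*a)*15 = ((1 + (⅓)*6)*3)*15 = ((1 + 2)*3)*15 = (3*3)*15 = 9*15 = 135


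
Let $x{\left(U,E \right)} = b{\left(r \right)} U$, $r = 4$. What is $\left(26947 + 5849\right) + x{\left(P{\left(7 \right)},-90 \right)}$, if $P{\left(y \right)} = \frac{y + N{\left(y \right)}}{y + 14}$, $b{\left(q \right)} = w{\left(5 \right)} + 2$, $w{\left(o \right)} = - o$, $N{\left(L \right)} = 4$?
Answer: $\frac{229561}{7} \approx 32794.0$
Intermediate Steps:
$b{\left(q \right)} = -3$ ($b{\left(q \right)} = \left(-1\right) 5 + 2 = -5 + 2 = -3$)
$P{\left(y \right)} = \frac{4 + y}{14 + y}$ ($P{\left(y \right)} = \frac{y + 4}{y + 14} = \frac{4 + y}{14 + y}$)
$x{\left(U,E \right)} = - 3 U$
$\left(26947 + 5849\right) + x{\left(P{\left(7 \right)},-90 \right)} = \left(26947 + 5849\right) - 3 \frac{4 + 7}{14 + 7} = 32796 - 3 \cdot \frac{1}{21} \cdot 11 = 32796 - \frac{11}{7} = \frac{229561}{7}$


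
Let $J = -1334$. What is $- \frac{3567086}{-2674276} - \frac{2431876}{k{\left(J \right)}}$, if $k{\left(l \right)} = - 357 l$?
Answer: $- \frac{1201181429827}{318397963422} \approx -3.7726$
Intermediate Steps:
$- \frac{3567086}{-2674276} - \frac{2431876}{k{\left(J \right)}} = - \frac{3567086}{-2674276} - \frac{2431876}{\left(-357\right) \left(-1334\right)} = \left(-3567086\right) \left(- \frac{1}{2674276}\right) - \frac{2431876}{476238} = \frac{1783543}{1337138} - \frac{1215938}{238119} = - \frac{1201181429827}{318397963422}$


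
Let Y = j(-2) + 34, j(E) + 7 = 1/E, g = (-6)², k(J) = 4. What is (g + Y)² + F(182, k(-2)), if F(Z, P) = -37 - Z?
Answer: 14749/4 ≈ 3687.3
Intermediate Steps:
g = 36
j(E) = -7 + 1/E
Y = 53/2 (Y = (-7 + 1/(-2)) + 34 = (-7 - ½) + 34 = -15/2 + 34 = 53/2 ≈ 26.500)
(g + Y)² + F(182, k(-2)) = (36 + 53/2)² + (-37 - 1*182) = (125/2)² + (-37 - 182) = 15625/4 - 219 = 14749/4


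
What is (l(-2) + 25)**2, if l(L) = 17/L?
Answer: 1089/4 ≈ 272.25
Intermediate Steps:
(l(-2) + 25)**2 = (17/(-2) + 25)**2 = (17*(-1/2) + 25)**2 = (-17/2 + 25)**2 = (33/2)**2 = 1089/4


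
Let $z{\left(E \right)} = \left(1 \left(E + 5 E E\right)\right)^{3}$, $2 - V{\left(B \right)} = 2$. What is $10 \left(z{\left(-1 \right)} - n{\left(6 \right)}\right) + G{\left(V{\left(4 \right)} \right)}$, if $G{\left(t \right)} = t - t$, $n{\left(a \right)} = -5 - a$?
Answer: $750$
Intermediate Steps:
$V{\left(B \right)} = 0$ ($V{\left(B \right)} = 2 - 2 = 0$)
$G{\left(t \right)} = 0$
$z{\left(E \right)} = \left(E + 5 E^{2}\right)^{3}$ ($z{\left(E \right)} = \left(1 \left(E + 5 E^{2}\right)\right)^{3} = \left(E + 5 E^{2}\right)^{3}$)
$10 \left(z{\left(-1 \right)} - n{\left(6 \right)}\right) + G{\left(V{\left(4 \right)} \right)} = 10 \left(\left(-1\right)^{3} \left(1 + 5 \left(-1\right)\right)^{3} - \left(-5 - 6\right)\right) + 0 = 10 \left(- \left(1 - 5\right)^{3} - \left(-5 - 6\right)\right) + 0 = 10 \left(- \left(-4\right)^{3} - -11\right) + 0 = 10 \left(\left(-1\right) \left(-64\right) + 11\right) + 0 = 10 \left(64 + 11\right) + 0 = 10 \cdot 75 + 0 = 750 + 0 = 750$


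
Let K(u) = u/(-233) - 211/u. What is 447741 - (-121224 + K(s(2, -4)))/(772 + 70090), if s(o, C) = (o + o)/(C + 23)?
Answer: 51076222681617/114074936 ≈ 4.4774e+5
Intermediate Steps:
s(o, C) = 2*o/(23 + C) (s(o, C) = (2*o)/(23 + C) = 2*o/(23 + C))
K(u) = -211/u - u/233 (K(u) = u*(-1/233) - 211/u = -u/233 - 211/u = -211/u - u/233)
447741 - (-121224 + K(s(2, -4)))/(772 + 70090) = 447741 - (-121224 + (-211/(2*2/(23 - 4)) - 2*2/(233*(23 - 4))))/(772 + 70090) = 447741 - (-121224 + (-211/(2*2/19) - 2*2/(233*19)))/70862 = 447741 - (-121224 + (-211/(2*2*(1/19)) - 2*2/(233*19)))/70862 = 447741 - (-121224 + (-211/4/19 - 1/233*4/19))/70862 = 447741 - (-121224 + (-211*19/4 - 4/4427))/70862 = 447741 - (-121224 + (-4009/4 - 4/4427))/70862 = 447741 - (-121224 - 17747859/17708)/70862 = 447741 - (-2164382451)/(17708*70862) = 447741 - 1*(-196762041/114074936) = 447741 + 196762041/114074936 = 51076222681617/114074936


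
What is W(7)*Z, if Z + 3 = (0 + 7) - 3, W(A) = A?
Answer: 7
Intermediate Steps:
Z = 1 (Z = -3 + ((0 + 7) - 3) = -3 + (7 - 3) = -3 + 4 = 1)
W(7)*Z = 7*1 = 7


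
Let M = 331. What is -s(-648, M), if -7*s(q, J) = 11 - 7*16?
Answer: -101/7 ≈ -14.429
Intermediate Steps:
s(q, J) = 101/7 (s(q, J) = -(11 - 7*16)/7 = -(11 - 112)/7 = -⅐*(-101) = 101/7)
-s(-648, M) = -1*101/7 = -101/7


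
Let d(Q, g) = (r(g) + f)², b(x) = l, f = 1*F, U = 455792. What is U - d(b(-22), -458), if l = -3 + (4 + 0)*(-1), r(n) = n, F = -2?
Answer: 244192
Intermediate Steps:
f = -2 (f = 1*(-2) = -2)
l = -7 (l = -3 + 4*(-1) = -3 - 4 = -7)
b(x) = -7
d(Q, g) = (-2 + g)² (d(Q, g) = (g - 2)² = (-2 + g)²)
U - d(b(-22), -458) = 455792 - (-2 - 458)² = 455792 - 1*(-460)² = 455792 - 1*211600 = 455792 - 211600 = 244192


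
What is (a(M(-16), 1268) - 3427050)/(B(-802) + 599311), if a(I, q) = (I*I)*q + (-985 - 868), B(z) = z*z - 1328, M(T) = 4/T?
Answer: -4571765/1654916 ≈ -2.7625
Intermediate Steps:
B(z) = -1328 + z² (B(z) = z² - 1328 = -1328 + z²)
a(I, q) = -1853 + q*I² (a(I, q) = I²*q - 1853 = q*I² - 1853 = -1853 + q*I²)
(a(M(-16), 1268) - 3427050)/(B(-802) + 599311) = ((-1853 + 1268*(4/(-16))²) - 3427050)/((-1328 + (-802)²) + 599311) = ((-1853 + 1268*(4*(-1/16))²) - 3427050)/((-1328 + 643204) + 599311) = ((-1853 + 1268*(-¼)²) - 3427050)/(641876 + 599311) = ((-1853 + 1268*(1/16)) - 3427050)/1241187 = ((-1853 + 317/4) - 3427050)*(1/1241187) = (-7095/4 - 3427050)*(1/1241187) = -13715295/4*1/1241187 = -4571765/1654916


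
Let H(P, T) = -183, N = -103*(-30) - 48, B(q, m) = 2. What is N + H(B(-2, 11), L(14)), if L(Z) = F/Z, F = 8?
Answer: 2859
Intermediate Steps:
L(Z) = 8/Z
N = 3042 (N = 3090 - 48 = 3042)
N + H(B(-2, 11), L(14)) = 3042 - 183 = 2859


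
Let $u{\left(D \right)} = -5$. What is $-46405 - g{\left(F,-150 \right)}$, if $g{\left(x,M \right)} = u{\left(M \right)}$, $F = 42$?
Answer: $-46400$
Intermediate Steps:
$g{\left(x,M \right)} = -5$
$-46405 - g{\left(F,-150 \right)} = -46405 - -5 = -46405 + 5 = -46400$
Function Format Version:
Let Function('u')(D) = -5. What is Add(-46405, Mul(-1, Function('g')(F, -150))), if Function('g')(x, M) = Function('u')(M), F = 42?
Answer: -46400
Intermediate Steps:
Function('g')(x, M) = -5
Add(-46405, Mul(-1, Function('g')(F, -150))) = Add(-46405, Mul(-1, -5)) = Add(-46405, 5) = -46400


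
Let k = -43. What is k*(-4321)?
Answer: 185803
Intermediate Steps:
k*(-4321) = -43*(-4321) = 185803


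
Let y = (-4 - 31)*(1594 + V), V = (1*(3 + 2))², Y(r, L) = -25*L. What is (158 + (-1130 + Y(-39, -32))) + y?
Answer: -56837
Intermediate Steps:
V = 25 (V = (1*5)² = 5² = 25)
y = -56665 (y = (-4 - 31)*(1594 + 25) = -35*1619 = -56665)
(158 + (-1130 + Y(-39, -32))) + y = (158 + (-1130 - 25*(-32))) - 56665 = (158 + (-1130 + 800)) - 56665 = (158 - 330) - 56665 = -172 - 56665 = -56837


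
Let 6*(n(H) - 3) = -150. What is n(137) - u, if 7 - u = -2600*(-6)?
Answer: 15571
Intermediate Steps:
u = -15593 (u = 7 - (-2600)*(-6) = 7 - 1*15600 = 7 - 15600 = -15593)
n(H) = -22 (n(H) = 3 + (1/6)*(-150) = 3 - 25 = -22)
n(137) - u = -22 - 1*(-15593) = -22 + 15593 = 15571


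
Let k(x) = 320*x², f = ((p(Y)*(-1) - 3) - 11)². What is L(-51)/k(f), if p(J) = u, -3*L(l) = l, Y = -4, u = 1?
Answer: 17/16200000 ≈ 1.0494e-6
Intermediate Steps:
L(l) = -l/3
p(J) = 1
f = 225 (f = ((1*(-1) - 3) - 11)² = ((-1 - 3) - 11)² = (-4 - 11)² = (-15)² = 225)
L(-51)/k(f) = (-⅓*(-51))/((320*225²)) = 17/((320*50625)) = 17/16200000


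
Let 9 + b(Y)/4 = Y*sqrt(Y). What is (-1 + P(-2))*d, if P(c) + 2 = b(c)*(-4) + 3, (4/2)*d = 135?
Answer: 9720 + 2160*I*sqrt(2) ≈ 9720.0 + 3054.7*I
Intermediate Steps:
d = 135/2 (d = (1/2)*135 = 135/2 ≈ 67.500)
b(Y) = -36 + 4*Y**(3/2) (b(Y) = -36 + 4*(Y*sqrt(Y)) = -36 + 4*Y**(3/2))
P(c) = 145 - 16*c**(3/2) (P(c) = -2 + ((-36 + 4*c**(3/2))*(-4) + 3) = -2 + ((144 - 16*c**(3/2)) + 3) = -2 + (147 - 16*c**(3/2)) = 145 - 16*c**(3/2))
(-1 + P(-2))*d = (-1 + (145 - (-32)*I*sqrt(2)))*(135/2) = (-1 + (145 + 32*I*sqrt(2)))*(135/2) = (144 + 32*I*sqrt(2))*(135/2) = 9720 + 2160*I*sqrt(2)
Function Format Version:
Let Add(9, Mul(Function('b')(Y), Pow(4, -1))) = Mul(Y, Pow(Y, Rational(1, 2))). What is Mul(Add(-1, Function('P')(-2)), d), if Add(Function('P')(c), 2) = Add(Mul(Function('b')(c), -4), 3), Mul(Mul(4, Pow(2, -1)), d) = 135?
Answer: Add(9720, Mul(2160, I, Pow(2, Rational(1, 2)))) ≈ Add(9720.0, Mul(3054.7, I))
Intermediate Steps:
d = Rational(135, 2) (d = Mul(Rational(1, 2), 135) = Rational(135, 2) ≈ 67.500)
Function('b')(Y) = Add(-36, Mul(4, Pow(Y, Rational(3, 2)))) (Function('b')(Y) = Add(-36, Mul(4, Mul(Y, Pow(Y, Rational(1, 2))))) = Add(-36, Mul(4, Pow(Y, Rational(3, 2)))))
Function('P')(c) = Add(145, Mul(-16, Pow(c, Rational(3, 2)))) (Function('P')(c) = Add(-2, Add(Mul(Add(-36, Mul(4, Pow(c, Rational(3, 2)))), -4), 3)) = Add(-2, Add(Add(144, Mul(-16, Pow(c, Rational(3, 2)))), 3)) = Add(-2, Add(147, Mul(-16, Pow(c, Rational(3, 2))))) = Add(145, Mul(-16, Pow(c, Rational(3, 2)))))
Mul(Add(-1, Function('P')(-2)), d) = Mul(Add(-1, Add(145, Mul(-16, Pow(-2, Rational(3, 2))))), Rational(135, 2)) = Mul(Add(-1, Add(145, Mul(-16, Mul(-2, I, Pow(2, Rational(1, 2)))))), Rational(135, 2)) = Mul(Add(-1, Add(145, Mul(32, I, Pow(2, Rational(1, 2))))), Rational(135, 2)) = Mul(Add(144, Mul(32, I, Pow(2, Rational(1, 2)))), Rational(135, 2)) = Add(9720, Mul(2160, I, Pow(2, Rational(1, 2))))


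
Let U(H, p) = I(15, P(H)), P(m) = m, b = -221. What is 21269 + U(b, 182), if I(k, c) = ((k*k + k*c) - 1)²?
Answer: 9575550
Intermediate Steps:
I(k, c) = (-1 + k² + c*k)² (I(k, c) = ((k² + c*k) - 1)² = (-1 + k² + c*k)²)
U(H, p) = (224 + 15*H)² (U(H, p) = (-1 + 15² + H*15)² = (-1 + 225 + 15*H)² = (224 + 15*H)²)
21269 + U(b, 182) = 21269 + (224 + 15*(-221))² = 21269 + (224 - 3315)² = 21269 + (-3091)² = 21269 + 9554281 = 9575550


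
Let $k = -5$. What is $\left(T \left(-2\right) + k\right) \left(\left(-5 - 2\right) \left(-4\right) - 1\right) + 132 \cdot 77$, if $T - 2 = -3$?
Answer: $10083$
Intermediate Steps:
$T = -1$ ($T = 2 - 3 = -1$)
$\left(T \left(-2\right) + k\right) \left(\left(-5 - 2\right) \left(-4\right) - 1\right) + 132 \cdot 77 = \left(\left(-1\right) \left(-2\right) - 5\right) \left(\left(-5 - 2\right) \left(-4\right) - 1\right) + 132 \cdot 77 = \left(2 - 5\right) \left(\left(-7\right) \left(-4\right) - 1\right) + 10164 = - 3 \left(28 - 1\right) + 10164 = \left(-3\right) 27 + 10164 = -81 + 10164 = 10083$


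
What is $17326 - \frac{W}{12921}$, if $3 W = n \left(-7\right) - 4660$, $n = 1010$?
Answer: $\frac{223873156}{12921} \approx 17326.0$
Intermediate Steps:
$W = -3910$ ($W = \frac{1010 \left(-7\right) - 4660}{3} = \frac{-7070 - 4660}{3} = \frac{1}{3} \left(-11730\right) = -3910$)
$17326 - \frac{W}{12921} = 17326 - - \frac{3910}{12921} = 17326 + \frac{3910}{12921} = \frac{223873156}{12921}$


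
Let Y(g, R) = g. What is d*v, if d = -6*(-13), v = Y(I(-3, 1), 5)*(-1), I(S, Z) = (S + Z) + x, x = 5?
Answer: -234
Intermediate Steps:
I(S, Z) = 5 + S + Z (I(S, Z) = (S + Z) + 5 = 5 + S + Z)
v = -3 (v = (5 - 3 + 1)*(-1) = 3*(-1) = -3)
d = 78
d*v = 78*(-3) = -234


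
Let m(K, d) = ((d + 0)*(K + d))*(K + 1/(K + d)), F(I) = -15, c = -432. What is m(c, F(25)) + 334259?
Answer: -2562316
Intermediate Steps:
m(K, d) = d*(K + d)*(K + 1/(K + d)) (m(K, d) = (d*(K + d))*(K + 1/(K + d)) = d*(K + d)*(K + 1/(K + d)))
m(c, F(25)) + 334259 = -15*(1 + (-432)² - 432*(-15)) + 334259 = -15*(1 + 186624 + 6480) + 334259 = -15*193105 + 334259 = -2896575 + 334259 = -2562316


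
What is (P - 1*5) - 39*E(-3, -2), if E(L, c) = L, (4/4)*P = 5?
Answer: 117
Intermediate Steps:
P = 5
(P - 1*5) - 39*E(-3, -2) = (5 - 1*5) - 39*(-3) = (5 - 5) + 117 = 0 + 117 = 117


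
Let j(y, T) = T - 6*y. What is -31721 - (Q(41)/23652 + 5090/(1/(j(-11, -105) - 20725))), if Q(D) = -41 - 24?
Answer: 2499000286493/23652 ≈ 1.0566e+8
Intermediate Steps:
Q(D) = -65
-31721 - (Q(41)/23652 + 5090/(1/(j(-11, -105) - 20725))) = -31721 - (-65/23652 + 5090/(1/((-105 - 6*(-11)) - 20725))) = -31721 - (-65*1/23652 + 5090/(1/((-105 + 66) - 20725))) = -31721 - (-65/23652 + 5090/(1/(-39 - 20725))) = -31721 - (-65/23652 + 5090/(1/(-20764))) = -31721 - (-65/23652 + 5090/(-1/20764)) = -31721 - (-65/23652 + 5090*(-20764)) = -31721 - (-65/23652 - 105688760) = -31721 - 1*(-2499750551585/23652) = -31721 + 2499750551585/23652 = 2499000286493/23652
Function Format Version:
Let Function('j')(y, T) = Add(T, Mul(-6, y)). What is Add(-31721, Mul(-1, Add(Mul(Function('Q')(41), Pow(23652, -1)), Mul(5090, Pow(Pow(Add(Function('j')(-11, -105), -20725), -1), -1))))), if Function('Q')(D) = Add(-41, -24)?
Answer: Rational(2499000286493, 23652) ≈ 1.0566e+8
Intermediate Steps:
Function('Q')(D) = -65
Add(-31721, Mul(-1, Add(Mul(Function('Q')(41), Pow(23652, -1)), Mul(5090, Pow(Pow(Add(Function('j')(-11, -105), -20725), -1), -1))))) = Add(-31721, Mul(-1, Add(Mul(-65, Pow(23652, -1)), Mul(5090, Pow(Pow(Add(Add(-105, Mul(-6, -11)), -20725), -1), -1))))) = Add(-31721, Mul(-1, Add(Mul(-65, Rational(1, 23652)), Mul(5090, Pow(Pow(Add(Add(-105, 66), -20725), -1), -1))))) = Add(-31721, Mul(-1, Add(Rational(-65, 23652), Mul(5090, Pow(Pow(Add(-39, -20725), -1), -1))))) = Add(-31721, Mul(-1, Add(Rational(-65, 23652), Mul(5090, Pow(Pow(-20764, -1), -1))))) = Add(-31721, Mul(-1, Add(Rational(-65, 23652), Mul(5090, Pow(Rational(-1, 20764), -1))))) = Add(-31721, Mul(-1, Add(Rational(-65, 23652), Mul(5090, -20764)))) = Add(-31721, Mul(-1, Add(Rational(-65, 23652), -105688760))) = Add(-31721, Mul(-1, Rational(-2499750551585, 23652))) = Add(-31721, Rational(2499750551585, 23652)) = Rational(2499000286493, 23652)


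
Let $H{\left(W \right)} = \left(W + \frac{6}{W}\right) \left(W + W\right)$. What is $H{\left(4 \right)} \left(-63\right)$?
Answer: $-2772$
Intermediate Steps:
$H{\left(W \right)} = 2 W \left(W + \frac{6}{W}\right)$ ($H{\left(W \right)} = \left(W + \frac{6}{W}\right) 2 W = 2 W \left(W + \frac{6}{W}\right)$)
$H{\left(4 \right)} \left(-63\right) = \left(12 + 2 \cdot 4^{2}\right) \left(-63\right) = \left(12 + 2 \cdot 16\right) \left(-63\right) = \left(12 + 32\right) \left(-63\right) = 44 \left(-63\right) = -2772$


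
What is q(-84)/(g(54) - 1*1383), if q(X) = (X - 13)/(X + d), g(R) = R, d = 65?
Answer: -97/25251 ≈ -0.0038414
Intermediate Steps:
q(X) = (-13 + X)/(65 + X) (q(X) = (X - 13)/(X + 65) = (-13 + X)/(65 + X))
q(-84)/(g(54) - 1*1383) = ((-13 - 84)/(65 - 84))/(54 - 1*1383) = (-97/(-19))/(54 - 1383) = -1/19*(-97)/(-1329) = (97/19)*(-1/1329) = -97/25251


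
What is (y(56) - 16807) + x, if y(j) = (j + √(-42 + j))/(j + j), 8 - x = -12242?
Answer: -9113/2 + √14/112 ≈ -4556.5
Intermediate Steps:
x = 12250 (x = 8 - 1*(-12242) = 8 + 12242 = 12250)
y(j) = (j + √(-42 + j))/(2*j) (y(j) = (j + √(-42 + j))/((2*j)) = (j + √(-42 + j))*(1/(2*j)) = (j + √(-42 + j))/(2*j))
(y(56) - 16807) + x = ((½)*(56 + √(-42 + 56))/56 - 16807) + 12250 = ((½)*(1/56)*(56 + √14) - 16807) + 12250 = ((½ + √14/112) - 16807) + 12250 = (-33613/2 + √14/112) + 12250 = -9113/2 + √14/112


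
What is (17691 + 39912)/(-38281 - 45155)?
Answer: -19201/27812 ≈ -0.69039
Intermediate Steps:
(17691 + 39912)/(-38281 - 45155) = 57603/(-83436) = 57603*(-1/83436) = -19201/27812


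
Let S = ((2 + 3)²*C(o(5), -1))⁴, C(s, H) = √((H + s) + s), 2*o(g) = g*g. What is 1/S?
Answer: 1/225000000 ≈ 4.4444e-9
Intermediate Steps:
o(g) = g²/2 (o(g) = (g*g)/2 = g²/2)
C(s, H) = √(H + 2*s)
S = 225000000 (S = ((2 + 3)²*√(-1 + 2*((½)*5²)))⁴ = (5²*√(-1 + 2*((½)*25)))⁴ = (25*√(-1 + 2*(25/2)))⁴ = (25*√(-1 + 25))⁴ = (25*√24)⁴ = (25*(2*√6))⁴ = (50*√6)⁴ = 225000000)
1/S = 1/225000000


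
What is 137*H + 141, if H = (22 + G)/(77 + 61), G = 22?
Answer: 12743/69 ≈ 184.68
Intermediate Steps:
H = 22/69 (H = (22 + 22)/(77 + 61) = 44/138 = 44*(1/138) = 22/69 ≈ 0.31884)
137*H + 141 = 137*(22/69) + 141 = 3014/69 + 141 = 12743/69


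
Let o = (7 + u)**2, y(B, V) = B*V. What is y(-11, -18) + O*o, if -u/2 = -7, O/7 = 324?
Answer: 1000386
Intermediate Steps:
O = 2268 (O = 7*324 = 2268)
u = 14 (u = -2*(-7) = 14)
o = 441 (o = (7 + 14)**2 = 21**2 = 441)
y(-11, -18) + O*o = -11*(-18) + 2268*441 = 198 + 1000188 = 1000386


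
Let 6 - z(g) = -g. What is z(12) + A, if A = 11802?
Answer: 11820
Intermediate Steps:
z(g) = 6 + g (z(g) = 6 - (-1)*g = 6 + g)
z(12) + A = (6 + 12) + 11802 = 18 + 11802 = 11820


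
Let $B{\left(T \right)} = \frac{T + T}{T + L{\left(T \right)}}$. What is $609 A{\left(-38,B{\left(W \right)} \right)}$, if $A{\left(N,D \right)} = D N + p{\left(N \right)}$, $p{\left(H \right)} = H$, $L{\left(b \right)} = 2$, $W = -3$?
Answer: $-161994$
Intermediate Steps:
$B{\left(T \right)} = \frac{2 T}{2 + T}$ ($B{\left(T \right)} = \frac{T + T}{T + 2} = \frac{2 T}{2 + T}$)
$A{\left(N,D \right)} = N + D N$ ($A{\left(N,D \right)} = D N + N = N + D N$)
$609 A{\left(-38,B{\left(W \right)} \right)} = 609 \left(- 38 \left(1 + 2 \left(-3\right) \frac{1}{2 - 3}\right)\right) = 609 \left(- 38 \left(1 + 2 \left(-3\right) \frac{1}{-1}\right)\right) = 609 \left(- 38 \left(1 + 2 \left(-3\right) \left(-1\right)\right)\right) = 609 \left(- 38 \left(1 + 6\right)\right) = 609 \left(\left(-38\right) 7\right) = 609 \left(-266\right) = -161994$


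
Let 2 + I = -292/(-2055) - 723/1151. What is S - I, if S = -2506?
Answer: -5921574047/2365305 ≈ -2503.5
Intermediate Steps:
I = -5880283/2365305 (I = -2 + (-292/(-2055) - 723/1151) = -2 + (-292*(-1/2055) - 723*1/1151) = -2 + (292/2055 - 723/1151) = -2 - 1149673/2365305 = -5880283/2365305 ≈ -2.4861)
S - I = -2506 - 1*(-5880283/2365305) = -2506 + 5880283/2365305 = -5921574047/2365305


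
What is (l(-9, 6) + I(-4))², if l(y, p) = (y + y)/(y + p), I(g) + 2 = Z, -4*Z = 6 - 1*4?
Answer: 49/4 ≈ 12.250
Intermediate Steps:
Z = -½ (Z = -(6 - 1*4)/4 = -(6 - 4)/4 = -¼*2 = -½ ≈ -0.50000)
I(g) = -5/2 (I(g) = -2 - ½ = -5/2)
l(y, p) = 2*y/(p + y) (l(y, p) = (2*y)/(p + y) = 2*y/(p + y))
(l(-9, 6) + I(-4))² = (2*(-9)/(6 - 9) - 5/2)² = (2*(-9)/(-3) - 5/2)² = (2*(-9)*(-⅓) - 5/2)² = (6 - 5/2)² = (7/2)² = 49/4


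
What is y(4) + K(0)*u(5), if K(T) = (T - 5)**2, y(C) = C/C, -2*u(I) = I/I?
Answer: -23/2 ≈ -11.500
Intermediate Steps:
u(I) = -1/2 (u(I) = -I/(2*I) = -1/2*1 = -1/2)
y(C) = 1
K(T) = (-5 + T)**2
y(4) + K(0)*u(5) = 1 + (-5 + 0)**2*(-1/2) = 1 + (-5)**2*(-1/2) = 1 + 25*(-1/2) = 1 - 25/2 = -23/2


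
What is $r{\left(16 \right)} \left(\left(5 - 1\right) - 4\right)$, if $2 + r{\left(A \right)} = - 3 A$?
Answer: $0$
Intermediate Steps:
$r{\left(A \right)} = -2 - 3 A$
$r{\left(16 \right)} \left(\left(5 - 1\right) - 4\right) = \left(-2 - 48\right) \left(\left(5 - 1\right) - 4\right) = \left(-2 - 48\right) \left(4 - 4\right) = \left(-50\right) 0 = 0$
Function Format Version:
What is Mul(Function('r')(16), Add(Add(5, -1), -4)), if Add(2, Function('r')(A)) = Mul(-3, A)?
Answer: 0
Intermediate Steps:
Function('r')(A) = Add(-2, Mul(-3, A))
Mul(Function('r')(16), Add(Add(5, -1), -4)) = Mul(Add(-2, Mul(-3, 16)), Add(Add(5, -1), -4)) = Mul(Add(-2, -48), Add(4, -4)) = Mul(-50, 0) = 0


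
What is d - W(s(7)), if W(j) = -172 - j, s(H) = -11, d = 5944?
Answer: 6105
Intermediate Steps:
d - W(s(7)) = 5944 - (-172 - 1*(-11)) = 5944 - (-172 + 11) = 5944 - 1*(-161) = 5944 + 161 = 6105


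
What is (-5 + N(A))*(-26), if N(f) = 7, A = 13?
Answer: -52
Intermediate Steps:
(-5 + N(A))*(-26) = (-5 + 7)*(-26) = 2*(-26) = -52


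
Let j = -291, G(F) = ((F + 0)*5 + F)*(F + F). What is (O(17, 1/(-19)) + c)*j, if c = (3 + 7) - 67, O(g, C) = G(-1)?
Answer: 13095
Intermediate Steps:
G(F) = 12*F² (G(F) = (F*5 + F)*(2*F) = (5*F + F)*(2*F) = (6*F)*(2*F) = 12*F²)
O(g, C) = 12 (O(g, C) = 12*(-1)² = 12*1 = 12)
c = -57 (c = 10 - 67 = -57)
(O(17, 1/(-19)) + c)*j = (12 - 57)*(-291) = -45*(-291) = 13095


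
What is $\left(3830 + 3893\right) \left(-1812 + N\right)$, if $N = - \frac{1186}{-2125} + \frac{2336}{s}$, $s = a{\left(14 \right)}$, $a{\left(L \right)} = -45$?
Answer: $- \frac{275221662598}{19125} \approx -1.4391 \cdot 10^{7}$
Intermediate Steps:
$s = -45$
$N = - \frac{982126}{19125}$ ($N = - \frac{1186}{-2125} + \frac{2336}{-45} = \left(-1186\right) \left(- \frac{1}{2125}\right) + 2336 \left(- \frac{1}{45}\right) = \frac{1186}{2125} - \frac{2336}{45} = - \frac{982126}{19125} \approx -51.353$)
$\left(3830 + 3893\right) \left(-1812 + N\right) = \left(3830 + 3893\right) \left(-1812 - \frac{982126}{19125}\right) = 7723 \left(- \frac{35636626}{19125}\right) = - \frac{275221662598}{19125}$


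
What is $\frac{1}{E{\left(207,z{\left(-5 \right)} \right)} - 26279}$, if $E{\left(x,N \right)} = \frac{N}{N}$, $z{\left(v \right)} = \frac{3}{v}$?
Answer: $- \frac{1}{26278} \approx -3.8055 \cdot 10^{-5}$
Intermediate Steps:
$E{\left(x,N \right)} = 1$
$\frac{1}{E{\left(207,z{\left(-5 \right)} \right)} - 26279} = \frac{1}{1 - 26279} = \frac{1}{-26278} = - \frac{1}{26278}$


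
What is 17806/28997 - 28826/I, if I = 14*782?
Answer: -45780531/22675654 ≈ -2.0189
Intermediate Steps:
I = 10948
17806/28997 - 28826/I = 17806/28997 - 28826/10948 = 17806*(1/28997) - 28826*1/10948 = 17806/28997 - 2059/782 = -45780531/22675654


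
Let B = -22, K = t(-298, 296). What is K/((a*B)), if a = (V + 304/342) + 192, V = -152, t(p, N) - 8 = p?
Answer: 1305/4048 ≈ 0.32238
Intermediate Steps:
t(p, N) = 8 + p
K = -290 (K = 8 - 298 = -290)
a = 368/9 (a = (-152 + 304/342) + 192 = (-152 + 304*(1/342)) + 192 = (-152 + 8/9) + 192 = -1360/9 + 192 = 368/9 ≈ 40.889)
K/((a*B)) = -290/((368/9)*(-22)) = -290/(-8096/9) = -290*(-9/8096) = 1305/4048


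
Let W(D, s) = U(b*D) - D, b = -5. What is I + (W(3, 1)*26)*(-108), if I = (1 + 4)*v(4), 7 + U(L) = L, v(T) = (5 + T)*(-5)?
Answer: 69975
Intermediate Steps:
v(T) = -25 - 5*T
U(L) = -7 + L
W(D, s) = -7 - 6*D (W(D, s) = (-7 - 5*D) - D = -7 - 6*D)
I = -225 (I = (1 + 4)*(-25 - 5*4) = 5*(-25 - 20) = 5*(-45) = -225)
I + (W(3, 1)*26)*(-108) = -225 + ((-7 - 6*3)*26)*(-108) = -225 + ((-7 - 18)*26)*(-108) = -225 - 25*26*(-108) = -225 - 650*(-108) = -225 + 70200 = 69975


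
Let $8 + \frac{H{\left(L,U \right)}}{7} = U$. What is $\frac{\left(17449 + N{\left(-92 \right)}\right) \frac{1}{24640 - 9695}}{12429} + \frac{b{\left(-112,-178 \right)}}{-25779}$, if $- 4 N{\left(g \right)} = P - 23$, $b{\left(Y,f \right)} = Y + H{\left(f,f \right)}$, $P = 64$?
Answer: $\frac{10022934865}{182418494076} \approx 0.054945$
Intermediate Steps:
$H{\left(L,U \right)} = -56 + 7 U$
$b{\left(Y,f \right)} = -56 + Y + 7 f$ ($b{\left(Y,f \right)} = Y + \left(-56 + 7 f\right) = -56 + Y + 7 f$)
$N{\left(g \right)} = - \frac{41}{4}$ ($N{\left(g \right)} = - \frac{64 - 23}{4} = \left(- \frac{1}{4}\right) 41 = - \frac{41}{4}$)
$\frac{\left(17449 + N{\left(-92 \right)}\right) \frac{1}{24640 - 9695}}{12429} + \frac{b{\left(-112,-178 \right)}}{-25779} = \frac{\left(17449 - \frac{41}{4}\right) \frac{1}{24640 - 9695}}{12429} + \frac{-56 - 112 + 7 \left(-178\right)}{-25779} = \frac{69755}{4 \cdot 14945} \cdot \frac{1}{12429} + \left(-56 - 112 - 1246\right) \left(- \frac{1}{25779}\right) = \frac{69755}{4} \cdot \frac{1}{14945} \cdot \frac{1}{12429} - - \frac{1414}{25779} = \frac{1993}{1708} \cdot \frac{1}{12429} + \frac{1414}{25779} = \frac{1993}{21228732} + \frac{1414}{25779} = \frac{10022934865}{182418494076}$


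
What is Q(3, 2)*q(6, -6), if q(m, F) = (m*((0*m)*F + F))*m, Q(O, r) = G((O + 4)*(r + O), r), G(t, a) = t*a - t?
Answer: -7560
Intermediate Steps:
G(t, a) = -t + a*t (G(t, a) = a*t - t = -t + a*t)
Q(O, r) = (-1 + r)*(4 + O)*(O + r) (Q(O, r) = ((O + 4)*(r + O))*(-1 + r) = ((4 + O)*(O + r))*(-1 + r) = (-1 + r)*(4 + O)*(O + r))
q(m, F) = F*m² (q(m, F) = (m*(0*F + F))*m = (m*(0 + F))*m = (m*F)*m = (F*m)*m = F*m²)
Q(3, 2)*q(6, -6) = ((-1 + 2)*(3² + 4*3 + 4*2 + 3*2))*(-6*6²) = (1*(9 + 12 + 8 + 6))*(-6*36) = (1*35)*(-216) = 35*(-216) = -7560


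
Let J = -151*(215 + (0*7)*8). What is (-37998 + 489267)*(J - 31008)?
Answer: -28643397237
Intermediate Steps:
J = -32465 (J = -151*(215 + 0*8) = -151*(215 + 0) = -151*215 = -32465)
(-37998 + 489267)*(J - 31008) = (-37998 + 489267)*(-32465 - 31008) = 451269*(-63473) = -28643397237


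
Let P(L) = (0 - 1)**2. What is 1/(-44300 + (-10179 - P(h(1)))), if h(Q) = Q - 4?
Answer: -1/54480 ≈ -1.8355e-5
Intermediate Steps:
h(Q) = -4 + Q
P(L) = 1 (P(L) = (-1)**2 = 1)
1/(-44300 + (-10179 - P(h(1)))) = 1/(-44300 + (-10179 - 1*1)) = 1/(-44300 + (-10179 - 1)) = 1/(-44300 - 10180) = 1/(-54480) = -1/54480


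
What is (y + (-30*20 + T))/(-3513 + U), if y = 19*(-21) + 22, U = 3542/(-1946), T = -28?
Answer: 27939/97712 ≈ 0.28593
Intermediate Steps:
U = -253/139 (U = 3542*(-1/1946) = -253/139 ≈ -1.8201)
y = -377 (y = -399 + 22 = -377)
(y + (-30*20 + T))/(-3513 + U) = (-377 + (-30*20 - 28))/(-3513 - 253/139) = (-377 + (-600 - 28))/(-488560/139) = (-377 - 628)*(-139/488560) = -1005*(-139/488560) = 27939/97712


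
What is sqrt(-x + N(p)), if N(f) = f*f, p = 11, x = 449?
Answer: 2*I*sqrt(82) ≈ 18.111*I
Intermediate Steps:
N(f) = f**2
sqrt(-x + N(p)) = sqrt(-1*449 + 11**2) = sqrt(-449 + 121) = sqrt(-328) = 2*I*sqrt(82)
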